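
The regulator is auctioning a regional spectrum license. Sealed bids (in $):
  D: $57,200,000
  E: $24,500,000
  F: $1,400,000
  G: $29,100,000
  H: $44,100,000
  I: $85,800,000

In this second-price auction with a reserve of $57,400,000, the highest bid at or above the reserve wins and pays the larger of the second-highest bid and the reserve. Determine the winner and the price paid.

Rule: the highest bid at or above the reserve wins and pays the larger of the second-highest bid and the reserve.
Sorting bids: 85,800,000 (I) > 57,200,000 (D) > 44,100,000 (H) > 29,100,000 (G) > 24,500,000 (E) > 1,400,000 (F)
I has the top bid at or above the reserve ($85,800,000).
max(second-highest $57,200,000, reserve $57,400,000) = $57,400,000.

I pays $57,400,000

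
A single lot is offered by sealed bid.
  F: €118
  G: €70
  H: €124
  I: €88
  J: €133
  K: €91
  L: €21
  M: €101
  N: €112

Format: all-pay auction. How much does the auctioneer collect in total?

Bids in order: 133 (J) > 124 (H) > 118 (F) > 112 (N) > 101 (M) > 91 (K) > …
Every bidder forfeits their bid regardless of winning.
Revenue = 118 + 70 + 124 + 88 + 133 + 91 + 21 + 101 + 112 = €858.

Total revenue: €858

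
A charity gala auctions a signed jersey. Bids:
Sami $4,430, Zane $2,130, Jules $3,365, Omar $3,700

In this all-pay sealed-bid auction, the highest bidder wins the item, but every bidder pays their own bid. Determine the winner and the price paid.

Sami pays $4,430

Bids in order: 4,430 (Sami) > 3,700 (Omar) > 3,365 (Jules) > 2,130 (Zane)
Sami is highest and takes the item; every bidder forfeits their bid.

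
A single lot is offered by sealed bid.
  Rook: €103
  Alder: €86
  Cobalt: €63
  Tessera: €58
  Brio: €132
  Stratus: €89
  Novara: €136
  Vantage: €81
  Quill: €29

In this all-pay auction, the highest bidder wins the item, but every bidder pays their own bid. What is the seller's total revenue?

Total revenue: €777

Bids in order: 136 (Novara) > 132 (Brio) > 103 (Rook) > 89 (Stratus) > 86 (Alder) > 81 (Vantage) > …
Every bidder forfeits their bid regardless of winning.
Revenue = 103 + 86 + 63 + 58 + 132 + 89 + 136 + 81 + 29 = €777.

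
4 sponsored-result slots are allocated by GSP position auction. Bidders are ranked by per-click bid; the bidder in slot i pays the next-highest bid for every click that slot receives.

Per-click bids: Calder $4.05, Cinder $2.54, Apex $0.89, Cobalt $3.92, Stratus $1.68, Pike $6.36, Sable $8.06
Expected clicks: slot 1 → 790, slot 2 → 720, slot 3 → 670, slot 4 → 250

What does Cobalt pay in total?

Cobalt pays $635.00

Ranked by bid: $8.06 (Sable) > $6.36 (Pike) > $4.05 (Calder) > $3.92 (Cobalt) > $2.54 (Cinder) > …
Cobalt holds slot 4 → pays next bid $2.54 × 250 clicks = $635.00.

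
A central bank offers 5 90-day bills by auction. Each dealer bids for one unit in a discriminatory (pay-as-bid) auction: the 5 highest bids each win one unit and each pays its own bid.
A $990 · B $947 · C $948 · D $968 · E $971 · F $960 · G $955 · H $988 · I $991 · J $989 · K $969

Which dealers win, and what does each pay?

Ordering the bids: 991 (I), 990 (A), 989 (J), 988 (H), 971 (E), 969 (K), 968 (D), …
Top 5: I, A, J, H, E.
Each winner pays its own bid: I $991, A $990, J $989, H $988, E $971.

I $991, A $990, J $989, H $988, E $971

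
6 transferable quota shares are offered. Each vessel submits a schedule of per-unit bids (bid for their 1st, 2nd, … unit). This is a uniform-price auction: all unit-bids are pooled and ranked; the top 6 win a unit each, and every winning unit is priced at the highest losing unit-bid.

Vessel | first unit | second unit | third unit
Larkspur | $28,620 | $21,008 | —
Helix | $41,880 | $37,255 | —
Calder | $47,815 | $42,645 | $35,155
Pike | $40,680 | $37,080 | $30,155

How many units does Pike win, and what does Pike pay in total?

Pike: 2 units, pays $70,310

Pooled unit-bids ranked (top 6): 47,815 (Calder-1), 42,645 (Calder-2), 41,880 (Helix-1), 40,680 (Pike-1), 37,255 (Helix-2), 37,080 (Pike-2)
First bid not allocated: $35,155.
Pike wins 2 unit(s) at $35,155 each.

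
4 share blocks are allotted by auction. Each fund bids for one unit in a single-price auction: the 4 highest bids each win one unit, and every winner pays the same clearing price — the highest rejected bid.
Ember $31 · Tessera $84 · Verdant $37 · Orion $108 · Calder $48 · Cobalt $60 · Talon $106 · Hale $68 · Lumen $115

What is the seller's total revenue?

Ordering the bids: 115 (Lumen), 108 (Orion), 106 (Talon), 84 (Tessera), 68 (Hale), 60 (Cobalt), …
The 4 highest are Lumen, Orion, Talon, Tessera.
Clearing price = highest rejected bid = $68.
Total revenue = 4 × $68 = $272.

Total revenue: $272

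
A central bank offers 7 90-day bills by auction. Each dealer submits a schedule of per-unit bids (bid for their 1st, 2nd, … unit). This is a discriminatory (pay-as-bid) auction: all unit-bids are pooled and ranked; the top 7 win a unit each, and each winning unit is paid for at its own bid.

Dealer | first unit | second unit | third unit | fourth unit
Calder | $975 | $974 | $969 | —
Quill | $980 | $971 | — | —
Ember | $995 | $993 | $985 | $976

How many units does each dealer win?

Calder 2, Ember 4, Quill 1

All unit-bids, highest first — top 7: 995 (Ember-1), 993 (Ember-2), 985 (Ember-3), 980 (Quill-1), 976 (Ember-4), 975 (Calder-1), 974 (Calder-2)
Next rejected bid: $971 (not a price — pay-as-bid).
Allocation: Calder 2, Ember 4, Quill 1.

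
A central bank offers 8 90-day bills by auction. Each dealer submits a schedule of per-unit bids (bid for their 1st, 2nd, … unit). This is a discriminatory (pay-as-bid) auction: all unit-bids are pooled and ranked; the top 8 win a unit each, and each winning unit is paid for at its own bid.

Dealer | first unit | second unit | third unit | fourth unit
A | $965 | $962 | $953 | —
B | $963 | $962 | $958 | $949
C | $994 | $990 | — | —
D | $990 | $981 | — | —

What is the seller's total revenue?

Merging the schedules and taking the best 8: 994 (C-1), 990 (C-2), 990 (D-1), 981 (D-2), 965 (A-1), 963 (B-1), 962 (A-2), 962 (B-2)
Next rejected bid: $958 (not a price — pay-as-bid).
Each winning unit pays its own bid.
Revenue = 994 + 990 + 990 + 981 + 965 + 963 + 962 + 962 = $7,807.

Total revenue: $7,807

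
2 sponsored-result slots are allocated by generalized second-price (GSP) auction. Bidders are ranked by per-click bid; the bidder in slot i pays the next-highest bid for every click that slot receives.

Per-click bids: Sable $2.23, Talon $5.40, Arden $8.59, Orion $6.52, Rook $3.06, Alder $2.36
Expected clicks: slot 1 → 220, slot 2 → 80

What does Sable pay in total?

Sable pays $0.00

Ranked by bid: $8.59 (Arden) > $6.52 (Orion) > $5.40 (Talon) > …
Sable ranks below slot 2 → no slot, pays nothing.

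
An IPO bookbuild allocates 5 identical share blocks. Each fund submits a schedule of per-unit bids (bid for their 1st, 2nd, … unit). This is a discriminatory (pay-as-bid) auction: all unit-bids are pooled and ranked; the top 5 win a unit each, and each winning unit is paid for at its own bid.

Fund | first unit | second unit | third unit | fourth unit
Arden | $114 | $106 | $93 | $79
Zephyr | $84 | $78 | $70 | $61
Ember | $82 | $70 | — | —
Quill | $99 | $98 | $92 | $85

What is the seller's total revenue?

Pooled unit-bids ranked (top 5): 114 (Arden-1), 106 (Arden-2), 99 (Quill-1), 98 (Quill-2), 93 (Arden-3)
Next rejected bid: $92 (not a price — pay-as-bid).
Each winning unit pays its own bid.
Revenue = 114 + 106 + 99 + 98 + 93 = $510.

Total revenue: $510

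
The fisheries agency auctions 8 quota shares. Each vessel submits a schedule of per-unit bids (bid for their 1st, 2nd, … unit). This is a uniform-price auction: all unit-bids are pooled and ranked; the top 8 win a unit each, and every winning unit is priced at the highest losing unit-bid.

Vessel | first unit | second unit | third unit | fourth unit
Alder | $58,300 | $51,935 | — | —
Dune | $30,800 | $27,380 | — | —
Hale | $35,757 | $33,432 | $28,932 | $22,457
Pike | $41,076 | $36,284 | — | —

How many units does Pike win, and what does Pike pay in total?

Pike: 2 units, pays $54,760

Pooled unit-bids ranked (top 8): 58,300 (Alder-1), 51,935 (Alder-2), 41,076 (Pike-1), 36,284 (Pike-2), 35,757 (Hale-1), 33,432 (Hale-2), 30,800 (Dune-1), 28,932 (Hale-3)
The (k+1)-th unit-bid is $27,380.
Pike wins 2 unit(s) at $27,380 each.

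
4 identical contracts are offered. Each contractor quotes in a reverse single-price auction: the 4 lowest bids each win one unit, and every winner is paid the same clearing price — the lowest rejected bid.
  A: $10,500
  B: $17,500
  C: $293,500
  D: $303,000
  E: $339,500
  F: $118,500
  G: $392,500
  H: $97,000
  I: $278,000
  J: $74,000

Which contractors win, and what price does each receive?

A, B, J, H; each is paid $118,500

Bids ranked low→high: 10,500 (A), 17,500 (B), 74,000 (J), 97,000 (H), 118,500 (F), 278,000 (I), …
Winners (4 units): A, B, J, H.
Clearing price = lowest rejected bid = $118,500.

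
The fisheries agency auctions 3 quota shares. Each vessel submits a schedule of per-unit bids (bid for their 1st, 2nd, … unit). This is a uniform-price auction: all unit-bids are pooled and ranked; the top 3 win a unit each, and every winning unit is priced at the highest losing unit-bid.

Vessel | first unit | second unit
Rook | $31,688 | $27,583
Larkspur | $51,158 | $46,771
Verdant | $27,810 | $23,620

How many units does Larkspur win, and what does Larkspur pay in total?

Larkspur: 2 units, pays $55,620

Pooled unit-bids ranked (top 3): 51,158 (Larkspur-1), 46,771 (Larkspur-2), 31,688 (Rook-1)
First bid not allocated: $27,810.
Larkspur wins 2 unit(s) at $27,810 each.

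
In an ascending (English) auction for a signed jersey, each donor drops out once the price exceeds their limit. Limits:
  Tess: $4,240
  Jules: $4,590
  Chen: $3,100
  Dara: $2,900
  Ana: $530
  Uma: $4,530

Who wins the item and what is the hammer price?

Jules wins at $4,530

Limits ranked: 4,590 (Jules) > 4,530 (Uma) > 4,240 (Tess) > 3,100 (Chen) > 2,900 (Dara) > 530 (Ana)
Uma is the last rival to drop out, at $4,530; Jules remains and wins at that price.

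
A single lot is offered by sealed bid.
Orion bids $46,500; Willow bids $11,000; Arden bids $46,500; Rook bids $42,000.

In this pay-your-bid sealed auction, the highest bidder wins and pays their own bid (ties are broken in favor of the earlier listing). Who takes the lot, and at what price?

Orion pays $46,500

Bids ranked: 46,500 (Orion) > 46,500 (Arden) > 42,000 (Rook) > 11,000 (Willow)
Tie at $46,500 → Orion wins by tie-break.
Orion is highest → pays own bid, $46,500.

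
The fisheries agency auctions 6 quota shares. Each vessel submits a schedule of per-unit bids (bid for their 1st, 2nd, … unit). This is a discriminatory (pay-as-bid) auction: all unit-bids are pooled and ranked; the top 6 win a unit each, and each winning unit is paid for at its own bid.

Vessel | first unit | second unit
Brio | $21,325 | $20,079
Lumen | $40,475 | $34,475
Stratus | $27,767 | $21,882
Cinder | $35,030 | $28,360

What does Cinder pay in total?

Pooled unit-bids ranked (top 6): 40,475 (Lumen-1), 35,030 (Cinder-1), 34,475 (Lumen-2), 28,360 (Cinder-2), 27,767 (Stratus-1), 21,882 (Stratus-2)
Next rejected bid: $21,325 (not a price — pay-as-bid).
Cinder's winning unit-bids: 35,030 + 28,360 = $63,390.

Cinder pays $63,390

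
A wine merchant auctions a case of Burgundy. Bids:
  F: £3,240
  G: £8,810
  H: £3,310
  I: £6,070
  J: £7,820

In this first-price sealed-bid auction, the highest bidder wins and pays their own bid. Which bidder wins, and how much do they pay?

G pays £8,810

Sorting bids: 8,810 (G) > 7,820 (J) > 6,070 (I) > 3,310 (H) > 3,240 (F)
G is highest → pays own bid, £8,810.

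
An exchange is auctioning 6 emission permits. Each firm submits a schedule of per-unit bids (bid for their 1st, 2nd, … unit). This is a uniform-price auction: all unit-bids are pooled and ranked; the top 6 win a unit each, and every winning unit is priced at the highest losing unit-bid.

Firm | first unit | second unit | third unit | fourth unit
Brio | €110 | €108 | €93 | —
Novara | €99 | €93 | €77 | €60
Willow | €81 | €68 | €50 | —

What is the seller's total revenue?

Merging the schedules and taking the best 6: 110 (Brio-1), 108 (Brio-2), 99 (Novara-1), 93 (Brio-3), 93 (Novara-2), 81 (Willow-1)
First bid not allocated: €77.
Allocation: Brio 3, Novara 2, Willow 1. Every unit priced at €77.
Revenue = 6 × 77 = €462.

Total revenue: €462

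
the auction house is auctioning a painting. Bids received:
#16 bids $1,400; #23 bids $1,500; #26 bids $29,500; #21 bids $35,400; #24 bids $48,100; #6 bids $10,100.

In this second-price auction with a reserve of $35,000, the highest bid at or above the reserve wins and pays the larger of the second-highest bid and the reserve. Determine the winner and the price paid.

Rule: the highest bid at or above the reserve wins and pays the larger of the second-highest bid and the reserve.
Sorting bids: 48,100 (#24) > 35,400 (#21) > 29,500 (#26) > 10,100 (#6) > 1,500 (#23) > 1,400 (#16)
#24 has the top bid at or above the reserve ($48,100).
max(second-highest $35,400, reserve $35,000) = $35,400; the reserve does not bind.

#24 pays $35,400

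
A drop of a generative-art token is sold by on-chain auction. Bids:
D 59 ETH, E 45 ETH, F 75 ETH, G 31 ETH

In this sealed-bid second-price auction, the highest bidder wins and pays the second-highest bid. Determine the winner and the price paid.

F pays 59 ETH

Sealed-bid second-price auction: the highest bidder wins and pays the second-highest bid.
Bids ranked: 75 (F) > 59 (D) > 45 (E) > 31 (G)
F wins with the highest bid; price is set by the runner-up at 59 ETH.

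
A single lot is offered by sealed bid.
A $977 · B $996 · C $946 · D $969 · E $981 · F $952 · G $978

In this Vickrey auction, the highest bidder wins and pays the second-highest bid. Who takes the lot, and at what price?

B pays $981

Rule: the highest bidder wins and pays the second-highest bid.
Sorting bids: 996 (B) > 981 (E) > 978 (G) > 977 (A) > 969 (D) > 952 (F) > …
B wins with the highest bid; price is set by the runner-up at $981.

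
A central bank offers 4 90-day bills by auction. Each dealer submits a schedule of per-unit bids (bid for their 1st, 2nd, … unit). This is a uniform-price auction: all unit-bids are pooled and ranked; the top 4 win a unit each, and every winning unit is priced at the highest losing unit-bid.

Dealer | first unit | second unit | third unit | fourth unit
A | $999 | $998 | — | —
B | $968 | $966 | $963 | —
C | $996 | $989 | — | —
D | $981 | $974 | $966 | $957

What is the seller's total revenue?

Pooled unit-bids ranked (top 4): 999 (A-1), 998 (A-2), 996 (C-1), 989 (C-2)
The (k+1)-th unit-bid is $981.
Allocation: A 2, C 2. Every unit priced at $981.
Revenue = 4 × 981 = $3,924.

Total revenue: $3,924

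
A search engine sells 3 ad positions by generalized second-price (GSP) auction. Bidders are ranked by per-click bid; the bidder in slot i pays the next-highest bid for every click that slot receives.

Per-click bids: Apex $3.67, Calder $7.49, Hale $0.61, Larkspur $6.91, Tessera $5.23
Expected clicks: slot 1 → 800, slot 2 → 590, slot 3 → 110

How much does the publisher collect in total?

Total revenue: $9017.40

Ranked by bid: $7.49 (Calder) > $6.91 (Larkspur) > $5.23 (Tessera) > $3.67 (Apex) > …
Slot 1: Calder pays $6.91 × 800 = $5528.00
Slot 2: Larkspur pays $5.23 × 590 = $3085.70
Slot 3: Tessera pays $3.67 × 110 = $403.70
Total = $9017.40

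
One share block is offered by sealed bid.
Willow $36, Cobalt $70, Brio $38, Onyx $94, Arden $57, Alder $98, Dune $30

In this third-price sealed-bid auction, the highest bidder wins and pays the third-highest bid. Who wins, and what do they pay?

Third-price sealed-bid auction: the highest bidder wins and pays the third-highest bid.
Bids ranked: 98 (Alder) > 94 (Onyx) > 70 (Cobalt) > 57 (Arden) > 38 (Brio) > 36 (Willow) > …
Alder is highest; pays the third-highest bid, $70.

Alder pays $70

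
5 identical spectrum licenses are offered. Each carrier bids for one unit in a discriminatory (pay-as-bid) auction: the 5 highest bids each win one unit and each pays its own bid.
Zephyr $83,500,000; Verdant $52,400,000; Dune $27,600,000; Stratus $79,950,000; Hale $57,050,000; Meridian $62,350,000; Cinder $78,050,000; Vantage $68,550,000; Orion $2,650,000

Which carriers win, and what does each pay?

Sorting: 83,500,000 (Zephyr), 79,950,000 (Stratus), 78,050,000 (Cinder), 68,550,000 (Vantage), 62,350,000 (Meridian), 57,050,000 (Hale), 52,400,000 (Verdant), …
The 5 highest are Zephyr, Stratus, Cinder, Vantage, Meridian.
Each winner pays its own bid: Zephyr $83,500,000, Stratus $79,950,000, Cinder $78,050,000, Vantage $68,550,000, Meridian $62,350,000.

Zephyr $83,500,000, Stratus $79,950,000, Cinder $78,050,000, Vantage $68,550,000, Meridian $62,350,000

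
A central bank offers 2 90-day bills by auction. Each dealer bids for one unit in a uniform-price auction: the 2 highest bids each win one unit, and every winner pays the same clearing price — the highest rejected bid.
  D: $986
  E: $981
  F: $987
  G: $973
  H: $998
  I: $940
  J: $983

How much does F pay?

F pays $986

Bids ranked high→low: 998 (H), 987 (F), 986 (D), 983 (J), …
Winners (2 units): H, F.
Highest unsuccessful bid: $986 → clearing price.
F wins → pays $986.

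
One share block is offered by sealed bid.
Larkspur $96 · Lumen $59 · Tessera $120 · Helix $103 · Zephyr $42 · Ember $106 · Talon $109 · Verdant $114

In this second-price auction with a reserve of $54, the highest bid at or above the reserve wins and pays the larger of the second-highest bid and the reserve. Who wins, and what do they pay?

Sorting bids: 120 (Tessera) > 114 (Verdant) > 109 (Talon) > 106 (Ember) > 103 (Helix) > 96 (Larkspur) > …
Tessera has the top bid at or above the reserve ($120).
max(second-highest $114, reserve $54) = $114; the reserve does not bind.

Tessera pays $114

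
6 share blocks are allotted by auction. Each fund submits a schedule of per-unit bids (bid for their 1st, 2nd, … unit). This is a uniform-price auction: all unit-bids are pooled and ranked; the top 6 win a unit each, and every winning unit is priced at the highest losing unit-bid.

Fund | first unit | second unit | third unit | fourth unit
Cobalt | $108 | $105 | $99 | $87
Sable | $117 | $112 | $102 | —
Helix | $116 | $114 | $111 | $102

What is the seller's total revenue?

Pooled unit-bids ranked (top 6): 117 (Sable-1), 116 (Helix-1), 114 (Helix-2), 112 (Sable-2), 111 (Helix-3), 108 (Cobalt-1)
First bid not allocated: $105.
Allocation: Cobalt 1, Helix 3, Sable 2. Every unit priced at $105.
Revenue = 6 × 105 = $630.

Total revenue: $630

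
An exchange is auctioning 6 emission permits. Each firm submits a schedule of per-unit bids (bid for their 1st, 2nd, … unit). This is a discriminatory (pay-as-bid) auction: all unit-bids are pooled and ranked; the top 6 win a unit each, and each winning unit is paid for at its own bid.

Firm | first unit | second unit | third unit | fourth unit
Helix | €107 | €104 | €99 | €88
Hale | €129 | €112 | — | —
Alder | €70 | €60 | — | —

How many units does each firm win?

Hale 2, Helix 4

Pooled unit-bids ranked (top 6): 129 (Hale-1), 112 (Hale-2), 107 (Helix-1), 104 (Helix-2), 99 (Helix-3), 88 (Helix-4)
Next rejected bid: €70 (not a price — pay-as-bid).
Allocation: Hale 2, Helix 4.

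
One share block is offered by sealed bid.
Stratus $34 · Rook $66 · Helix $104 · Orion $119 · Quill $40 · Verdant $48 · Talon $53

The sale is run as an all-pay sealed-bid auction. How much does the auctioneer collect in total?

Total revenue: $464

Bids ranked: 119 (Orion) > 104 (Helix) > 66 (Rook) > 53 (Talon) > 48 (Verdant) > 40 (Quill) > …
Orion wins with the top bid; all bids are sunk regardless.
Every bidder forfeits their bid regardless of winning.
Revenue = 34 + 66 + 104 + 119 + 40 + 48 + 53 = $464.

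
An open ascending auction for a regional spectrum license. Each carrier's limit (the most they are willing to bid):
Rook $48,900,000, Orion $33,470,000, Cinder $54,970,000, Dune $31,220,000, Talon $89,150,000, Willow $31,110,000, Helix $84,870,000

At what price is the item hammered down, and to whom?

Rule: the price rises until one bidder remains; the winner pays the price at which the last rival dropped out.
Limits ranked: 89,150,000 (Talon) > 84,870,000 (Helix) > 54,970,000 (Cinder) > 48,900,000 (Rook) > 33,470,000 (Orion) > 31,220,000 (Dune) > …
Bidding ends when Helix exits at $84,870,000; Talon takes it.

Talon wins at $84,870,000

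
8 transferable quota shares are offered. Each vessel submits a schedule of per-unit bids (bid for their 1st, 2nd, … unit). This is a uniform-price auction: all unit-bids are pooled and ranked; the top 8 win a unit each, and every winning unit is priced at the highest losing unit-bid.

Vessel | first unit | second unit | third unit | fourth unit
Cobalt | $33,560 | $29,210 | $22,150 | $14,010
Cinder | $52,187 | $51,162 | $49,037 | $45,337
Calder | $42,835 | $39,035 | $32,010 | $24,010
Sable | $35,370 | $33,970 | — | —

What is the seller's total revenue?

Total revenue: $268,480

All unit-bids, highest first — top 8: 52,187 (Cinder-1), 51,162 (Cinder-2), 49,037 (Cinder-3), 45,337 (Cinder-4), 42,835 (Calder-1), 39,035 (Calder-2), 35,370 (Sable-1), 33,970 (Sable-2)
Highest rejected unit-bid = $33,560.
Allocation: Calder 2, Cinder 4, Sable 2. Every unit priced at $33,560.
Revenue = 8 × 33,560 = $268,480.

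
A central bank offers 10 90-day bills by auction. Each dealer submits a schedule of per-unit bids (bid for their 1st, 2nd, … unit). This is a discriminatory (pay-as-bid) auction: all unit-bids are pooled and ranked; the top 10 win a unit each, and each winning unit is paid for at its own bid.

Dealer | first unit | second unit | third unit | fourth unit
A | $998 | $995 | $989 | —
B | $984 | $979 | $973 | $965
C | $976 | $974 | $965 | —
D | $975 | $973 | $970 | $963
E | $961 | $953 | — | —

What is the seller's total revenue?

All unit-bids, highest first — top 10: 998 (A-1), 995 (A-2), 989 (A-3), 984 (B-1), 979 (B-2), 976 (C-1), 975 (D-1), 974 (C-2), 973 (B-3), 973 (D-2)
Next rejected bid: $970 (not a price — pay-as-bid).
Each winning unit pays its own bid.
Revenue = 998 + 995 + 989 + 984 + 979 + 976 + 975 + 974 + 973 + 973 = $9,816.

Total revenue: $9,816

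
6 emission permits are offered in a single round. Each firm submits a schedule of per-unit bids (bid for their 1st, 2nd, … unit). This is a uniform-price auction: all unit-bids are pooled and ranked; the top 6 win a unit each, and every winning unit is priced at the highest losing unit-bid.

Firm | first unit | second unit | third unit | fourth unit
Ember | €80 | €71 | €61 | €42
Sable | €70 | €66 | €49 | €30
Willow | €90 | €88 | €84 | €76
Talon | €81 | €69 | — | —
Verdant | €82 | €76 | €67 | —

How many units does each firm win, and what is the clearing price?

Ember 1, Talon 1, Verdant 1, Willow 3; clearing price €76

Merging the schedules and taking the best 6: 90 (Willow-1), 88 (Willow-2), 84 (Willow-3), 82 (Verdant-1), 81 (Talon-1), 80 (Ember-1)
First bid not allocated: €76.
Allocation: Ember 1, Talon 1, Verdant 1, Willow 3.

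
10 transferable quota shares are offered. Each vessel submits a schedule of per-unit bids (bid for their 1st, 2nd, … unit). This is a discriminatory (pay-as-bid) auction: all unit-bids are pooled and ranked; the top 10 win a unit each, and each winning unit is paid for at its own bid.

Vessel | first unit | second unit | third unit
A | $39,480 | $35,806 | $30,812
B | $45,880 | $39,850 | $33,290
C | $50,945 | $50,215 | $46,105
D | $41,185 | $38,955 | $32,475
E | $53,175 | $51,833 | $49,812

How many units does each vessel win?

All unit-bids, highest first — top 10: 53,175 (E-1), 51,833 (E-2), 50,945 (C-1), 50,215 (C-2), 49,812 (E-3), 46,105 (C-3), 45,880 (B-1), 41,185 (D-1), 39,850 (B-2), 39,480 (A-1)
Next rejected bid: $38,955 (not a price — pay-as-bid).
Allocation: A 1, B 2, C 3, D 1, E 3.

A 1, B 2, C 3, D 1, E 3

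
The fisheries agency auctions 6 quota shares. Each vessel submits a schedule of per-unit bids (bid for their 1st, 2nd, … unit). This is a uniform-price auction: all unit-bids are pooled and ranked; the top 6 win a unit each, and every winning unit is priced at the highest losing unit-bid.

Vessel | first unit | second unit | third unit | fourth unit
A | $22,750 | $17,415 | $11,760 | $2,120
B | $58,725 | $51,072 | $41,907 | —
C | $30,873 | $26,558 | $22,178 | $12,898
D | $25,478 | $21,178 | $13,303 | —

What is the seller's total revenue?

All unit-bids, highest first — top 6: 58,725 (B-1), 51,072 (B-2), 41,907 (B-3), 30,873 (C-1), 26,558 (C-2), 25,478 (D-1)
The (k+1)-th unit-bid is $22,750.
Allocation: B 3, C 2, D 1. Every unit priced at $22,750.
Revenue = 6 × 22,750 = $136,500.

Total revenue: $136,500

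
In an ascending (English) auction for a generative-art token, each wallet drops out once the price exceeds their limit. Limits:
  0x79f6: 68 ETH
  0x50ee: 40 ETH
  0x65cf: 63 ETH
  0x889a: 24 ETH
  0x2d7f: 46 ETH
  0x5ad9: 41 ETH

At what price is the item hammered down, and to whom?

Ascending (English) auction: the price rises until one bidder remains; the winner pays the price at which the last rival dropped out.
Limits ranked: 68 (0x79f6) > 63 (0x65cf) > 46 (0x2d7f) > 41 (0x5ad9) > 40 (0x50ee) > 24 (0x889a)
Once the price passes 63 ETH, only 0x79f6 is left; the hammer falls at 0x65cf's limit of 63 ETH.

0x79f6 wins at 63 ETH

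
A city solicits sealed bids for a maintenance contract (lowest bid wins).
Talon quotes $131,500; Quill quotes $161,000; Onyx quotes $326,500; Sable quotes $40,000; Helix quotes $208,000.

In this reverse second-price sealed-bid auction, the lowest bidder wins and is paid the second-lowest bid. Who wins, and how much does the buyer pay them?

Sable is paid $131,500

Bids ranked: 40,000 (Sable) < 131,500 (Talon) < 161,000 (Quill) < 208,000 (Helix) < 326,500 (Onyx)
Sable is lowest; is paid the second-lowest bid, $131,500.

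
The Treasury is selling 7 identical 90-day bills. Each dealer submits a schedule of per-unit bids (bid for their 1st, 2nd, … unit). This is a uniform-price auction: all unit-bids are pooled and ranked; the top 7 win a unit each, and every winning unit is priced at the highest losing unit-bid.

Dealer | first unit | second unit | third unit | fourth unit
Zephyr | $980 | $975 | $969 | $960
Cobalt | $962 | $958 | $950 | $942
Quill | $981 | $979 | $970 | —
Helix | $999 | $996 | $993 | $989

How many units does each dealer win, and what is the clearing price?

All unit-bids, highest first — top 7: 999 (Helix-1), 996 (Helix-2), 993 (Helix-3), 989 (Helix-4), 981 (Quill-1), 980 (Zephyr-1), 979 (Quill-2)
Highest rejected unit-bid = $975.
Allocation: Helix 4, Quill 2, Zephyr 1.

Helix 4, Quill 2, Zephyr 1; clearing price $975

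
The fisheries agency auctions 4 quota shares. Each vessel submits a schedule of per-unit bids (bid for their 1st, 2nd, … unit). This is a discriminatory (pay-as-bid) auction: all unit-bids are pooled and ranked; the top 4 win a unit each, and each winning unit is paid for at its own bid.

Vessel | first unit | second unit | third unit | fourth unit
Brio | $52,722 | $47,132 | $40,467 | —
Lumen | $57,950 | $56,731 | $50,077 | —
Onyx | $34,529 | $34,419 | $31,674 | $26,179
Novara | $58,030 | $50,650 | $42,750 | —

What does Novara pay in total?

Novara pays $58,030

Merging the schedules and taking the best 4: 58,030 (Novara-1), 57,950 (Lumen-1), 56,731 (Lumen-2), 52,722 (Brio-1)
Next rejected bid: $50,650 (not a price — pay-as-bid).
Novara's winning unit-bids: 58,030 = $58,030.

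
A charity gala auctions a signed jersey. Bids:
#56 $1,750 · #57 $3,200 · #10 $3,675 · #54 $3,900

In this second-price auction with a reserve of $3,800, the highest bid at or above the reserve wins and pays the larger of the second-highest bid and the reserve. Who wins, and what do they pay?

Rule: the highest bid at or above the reserve wins and pays the larger of the second-highest bid and the reserve.
Bids in order: 3,900 (#54) > 3,675 (#10) > 3,200 (#57) > 1,750 (#56)
#54 has the top bid at or above the reserve ($3,900).
max(second-highest $3,675, reserve $3,800) = $3,800.

#54 pays $3,800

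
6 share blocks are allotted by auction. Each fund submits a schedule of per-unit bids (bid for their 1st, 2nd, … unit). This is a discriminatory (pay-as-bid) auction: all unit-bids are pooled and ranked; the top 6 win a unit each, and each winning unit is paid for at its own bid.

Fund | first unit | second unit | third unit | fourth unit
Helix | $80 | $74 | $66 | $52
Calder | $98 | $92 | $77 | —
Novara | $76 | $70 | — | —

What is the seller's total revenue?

Total revenue: $497

Merging the schedules and taking the best 6: 98 (Calder-1), 92 (Calder-2), 80 (Helix-1), 77 (Calder-3), 76 (Novara-1), 74 (Helix-2)
Next rejected bid: $70 (not a price — pay-as-bid).
Each winning unit pays its own bid.
Revenue = 98 + 92 + 80 + 77 + 76 + 74 = $497.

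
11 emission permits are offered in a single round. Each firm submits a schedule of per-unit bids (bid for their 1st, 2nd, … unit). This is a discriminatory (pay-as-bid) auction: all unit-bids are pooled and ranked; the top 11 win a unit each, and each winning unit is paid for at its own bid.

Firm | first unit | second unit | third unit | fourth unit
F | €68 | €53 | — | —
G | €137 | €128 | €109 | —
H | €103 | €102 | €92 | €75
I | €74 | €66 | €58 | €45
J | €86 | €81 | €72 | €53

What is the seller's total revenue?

Total revenue: €1,059

Merging the schedules and taking the best 11: 137 (G-1), 128 (G-2), 109 (G-3), 103 (H-1), 102 (H-2), 92 (H-3), 86 (J-1), 81 (J-2), 75 (H-4), 74 (I-1), 72 (J-3)
Next rejected bid: €68 (not a price — pay-as-bid).
Each winning unit pays its own bid.
Revenue = 137 + 128 + 109 + 103 + 102 + 92 + 86 + 81 + 75 + 74 + 72 = €1,059.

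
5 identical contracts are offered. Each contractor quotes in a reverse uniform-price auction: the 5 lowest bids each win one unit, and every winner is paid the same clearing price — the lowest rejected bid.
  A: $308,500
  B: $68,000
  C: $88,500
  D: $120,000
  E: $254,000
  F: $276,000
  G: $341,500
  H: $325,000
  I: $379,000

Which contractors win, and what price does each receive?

B, C, D, E, F; each is paid $308,500

Ordering the bids: 68,000 (B), 88,500 (C), 120,000 (D), 254,000 (E), 276,000 (F), 308,500 (A), 325,000 (H), …
Winners (5 units): B, C, D, E, F.
Clearing price = lowest rejected bid = $308,500.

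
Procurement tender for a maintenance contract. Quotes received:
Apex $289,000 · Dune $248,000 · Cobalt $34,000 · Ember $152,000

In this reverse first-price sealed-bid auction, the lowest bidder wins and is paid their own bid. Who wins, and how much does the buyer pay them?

Bids ranked: 34,000 (Cobalt) < 152,000 (Ember) < 248,000 (Dune) < 289,000 (Apex)
Cobalt is lowest → is paid own bid, $34,000.

Cobalt is paid $34,000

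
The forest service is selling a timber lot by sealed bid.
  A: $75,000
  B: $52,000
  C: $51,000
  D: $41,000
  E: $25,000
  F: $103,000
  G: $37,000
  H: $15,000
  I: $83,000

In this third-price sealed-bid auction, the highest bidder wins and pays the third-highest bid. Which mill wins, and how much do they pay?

F pays $75,000

Bids in order: 103,000 (F) > 83,000 (I) > 75,000 (A) > 52,000 (B) > 51,000 (C) > 41,000 (D) > …
F wins; payment is bid #3 in the ranking = $75,000.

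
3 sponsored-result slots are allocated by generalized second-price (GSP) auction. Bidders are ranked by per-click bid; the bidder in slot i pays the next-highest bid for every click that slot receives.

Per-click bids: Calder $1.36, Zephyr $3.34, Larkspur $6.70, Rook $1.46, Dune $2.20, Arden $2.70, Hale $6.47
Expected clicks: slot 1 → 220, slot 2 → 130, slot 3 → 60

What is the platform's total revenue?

Ranked by bid: $6.70 (Larkspur) > $6.47 (Hale) > $3.34 (Zephyr) > $2.70 (Arden) > …
Slot 1: Larkspur pays $6.47 × 220 = $1423.40
Slot 2: Hale pays $3.34 × 130 = $434.20
Slot 3: Zephyr pays $2.70 × 60 = $162.00
Total = $2019.60

Total revenue: $2019.60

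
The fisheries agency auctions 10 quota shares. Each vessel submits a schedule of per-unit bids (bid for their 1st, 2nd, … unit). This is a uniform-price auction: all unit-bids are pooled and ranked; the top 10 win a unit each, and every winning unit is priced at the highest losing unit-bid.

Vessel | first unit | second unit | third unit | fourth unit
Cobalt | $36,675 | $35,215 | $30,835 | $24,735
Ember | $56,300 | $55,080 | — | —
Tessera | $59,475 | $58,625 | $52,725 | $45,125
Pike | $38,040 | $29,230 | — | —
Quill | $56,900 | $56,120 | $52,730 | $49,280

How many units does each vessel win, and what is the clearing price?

Ember 2, Quill 4, Tessera 4; clearing price $38,040

Pooled unit-bids ranked (top 10): 59,475 (Tessera-1), 58,625 (Tessera-2), 56,900 (Quill-1), 56,300 (Ember-1), 56,120 (Quill-2), 55,080 (Ember-2), 52,730 (Quill-3), 52,725 (Tessera-3), 49,280 (Quill-4), 45,125 (Tessera-4)
First bid not allocated: $38,040.
Allocation: Ember 2, Quill 4, Tessera 4.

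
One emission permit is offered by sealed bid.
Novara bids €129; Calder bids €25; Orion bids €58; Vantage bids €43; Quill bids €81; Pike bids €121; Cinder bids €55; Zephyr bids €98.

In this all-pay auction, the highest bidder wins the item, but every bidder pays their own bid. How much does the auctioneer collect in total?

Rule: the highest bidder wins the item, but every bidder pays their own bid.
Bids in order: 129 (Novara) > 121 (Pike) > 98 (Zephyr) > 81 (Quill) > 58 (Orion) > 55 (Cinder) > …
Every bidder forfeits their bid regardless of winning.
Revenue = 129 + 25 + 58 + 43 + 81 + 121 + 55 + 98 = €610.

Total revenue: €610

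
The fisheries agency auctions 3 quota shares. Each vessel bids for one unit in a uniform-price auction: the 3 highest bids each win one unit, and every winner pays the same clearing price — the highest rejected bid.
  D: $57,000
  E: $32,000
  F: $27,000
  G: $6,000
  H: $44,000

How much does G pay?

Bids ranked high→low: 57,000 (D), 44,000 (H), 32,000 (E), 27,000 (F), 6,000 (G)
Top 3: D, H, E.
Highest unsuccessful bid: $27,000 → clearing price.
G does not win → pays $0.

G pays $0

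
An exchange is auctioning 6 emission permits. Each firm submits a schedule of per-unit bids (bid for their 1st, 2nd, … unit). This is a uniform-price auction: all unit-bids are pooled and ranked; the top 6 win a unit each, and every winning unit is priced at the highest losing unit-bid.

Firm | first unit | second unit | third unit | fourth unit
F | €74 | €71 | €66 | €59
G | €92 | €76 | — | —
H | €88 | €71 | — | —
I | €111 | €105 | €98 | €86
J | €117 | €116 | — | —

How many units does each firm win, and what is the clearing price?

All unit-bids, highest first — top 6: 117 (J-1), 116 (J-2), 111 (I-1), 105 (I-2), 98 (I-3), 92 (G-1)
The (k+1)-th unit-bid is €88.
Allocation: G 1, I 3, J 2.

G 1, I 3, J 2; clearing price €88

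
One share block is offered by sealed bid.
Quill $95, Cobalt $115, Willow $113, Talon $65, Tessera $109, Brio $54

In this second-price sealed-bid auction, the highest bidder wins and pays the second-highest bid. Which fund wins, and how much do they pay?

Sorting bids: 115 (Cobalt) > 113 (Willow) > 109 (Tessera) > 95 (Quill) > 65 (Talon) > 54 (Brio)
Second-price: Cobalt pays Willow's bid of $113.

Cobalt pays $113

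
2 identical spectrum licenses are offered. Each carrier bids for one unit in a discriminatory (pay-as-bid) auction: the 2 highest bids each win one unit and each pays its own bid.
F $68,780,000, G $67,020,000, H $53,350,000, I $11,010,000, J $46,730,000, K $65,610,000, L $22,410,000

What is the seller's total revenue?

Total revenue: $135,800,000

Ordering the bids: 68,780,000 (F), 67,020,000 (G), 65,610,000 (K), 53,350,000 (H), …
The 2 highest are F, G.
Total revenue = 68,780,000 + 67,020,000 = $135,800,000.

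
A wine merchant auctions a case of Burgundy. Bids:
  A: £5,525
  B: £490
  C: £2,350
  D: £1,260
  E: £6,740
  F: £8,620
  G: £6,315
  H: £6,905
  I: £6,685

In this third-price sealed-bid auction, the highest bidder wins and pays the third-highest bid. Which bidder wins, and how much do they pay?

Rule: the highest bidder wins and pays the third-highest bid.
Bids in order: 8,620 (F) > 6,905 (H) > 6,740 (E) > 6,685 (I) > 6,315 (G) > 5,525 (A) > …
F wins; payment is bid #3 in the ranking = £6,740.

F pays £6,740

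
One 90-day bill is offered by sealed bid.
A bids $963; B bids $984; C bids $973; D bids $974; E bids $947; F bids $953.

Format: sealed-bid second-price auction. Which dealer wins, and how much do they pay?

B pays $974

Bids in order: 984 (B) > 974 (D) > 973 (C) > 963 (A) > 953 (F) > 947 (E)
B wins with the highest bid; price is set by the runner-up at $974.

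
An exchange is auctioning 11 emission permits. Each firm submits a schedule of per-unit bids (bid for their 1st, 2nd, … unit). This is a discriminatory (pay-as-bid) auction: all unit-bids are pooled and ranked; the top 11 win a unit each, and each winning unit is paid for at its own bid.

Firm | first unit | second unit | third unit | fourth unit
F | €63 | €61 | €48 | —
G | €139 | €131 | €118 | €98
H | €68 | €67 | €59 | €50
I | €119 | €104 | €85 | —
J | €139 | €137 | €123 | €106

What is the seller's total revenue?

All unit-bids, highest first — top 11: 139 (G-1), 139 (J-1), 137 (J-2), 131 (G-2), 123 (J-3), 119 (I-1), 118 (G-3), 106 (J-4), 104 (I-2), 98 (G-4), 85 (I-3)
Next rejected bid: €68 (not a price — pay-as-bid).
Each winning unit pays its own bid.
Revenue = 139 + 139 + 137 + 131 + 123 + 119 + 118 + 106 + 104 + 98 + 85 = €1,299.

Total revenue: €1,299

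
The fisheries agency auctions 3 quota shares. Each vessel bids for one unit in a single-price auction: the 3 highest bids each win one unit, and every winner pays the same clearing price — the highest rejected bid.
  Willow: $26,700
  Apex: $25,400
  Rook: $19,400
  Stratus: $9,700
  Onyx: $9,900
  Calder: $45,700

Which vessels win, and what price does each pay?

Calder, Willow, Apex; each pays $19,400

Bids ranked high→low: 45,700 (Calder), 26,700 (Willow), 25,400 (Apex), 19,400 (Rook), 9,900 (Onyx), …
Top 3: Calder, Willow, Apex.
Clearing price = highest rejected bid = $19,400.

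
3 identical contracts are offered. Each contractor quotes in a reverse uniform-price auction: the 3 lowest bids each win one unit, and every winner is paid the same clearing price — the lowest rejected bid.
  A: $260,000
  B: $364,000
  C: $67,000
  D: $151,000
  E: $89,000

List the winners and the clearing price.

C, E, D; each is paid $260,000

Bids ranked low→high: 67,000 (C), 89,000 (E), 151,000 (D), 260,000 (A), 364,000 (B)
The 3 lowest are C, E, D.
Lowest unsuccessful bid: $260,000 → clearing price.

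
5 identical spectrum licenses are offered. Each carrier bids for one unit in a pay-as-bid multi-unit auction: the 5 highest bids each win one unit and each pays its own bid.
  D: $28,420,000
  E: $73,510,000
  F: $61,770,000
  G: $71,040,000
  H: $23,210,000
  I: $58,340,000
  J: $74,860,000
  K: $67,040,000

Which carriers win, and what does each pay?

Ordering the bids: 74,860,000 (J), 73,510,000 (E), 71,040,000 (G), 67,040,000 (K), 61,770,000 (F), 58,340,000 (I), 28,420,000 (D), …
Winners (5 units): J, E, G, K, F.
Each winner pays its own bid: J $74,860,000, E $73,510,000, G $71,040,000, K $67,040,000, F $61,770,000.

J $74,860,000, E $73,510,000, G $71,040,000, K $67,040,000, F $61,770,000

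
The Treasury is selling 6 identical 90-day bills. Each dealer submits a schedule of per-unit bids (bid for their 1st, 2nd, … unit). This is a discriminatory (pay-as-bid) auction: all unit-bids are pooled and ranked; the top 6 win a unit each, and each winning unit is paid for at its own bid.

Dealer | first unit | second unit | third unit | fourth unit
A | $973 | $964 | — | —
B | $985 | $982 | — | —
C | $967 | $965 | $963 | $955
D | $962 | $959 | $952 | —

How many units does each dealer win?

Pooled unit-bids ranked (top 6): 985 (B-1), 982 (B-2), 973 (A-1), 967 (C-1), 965 (C-2), 964 (A-2)
Next rejected bid: $963 (not a price — pay-as-bid).
Allocation: A 2, B 2, C 2.

A 2, B 2, C 2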